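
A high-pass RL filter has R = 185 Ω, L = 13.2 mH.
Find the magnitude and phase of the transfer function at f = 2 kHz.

Step 1 — Angular frequency: ω = 2π·2000 = 1.257e+04 rad/s.
Step 2 — Transfer function: H(jω) = jωL/(R + jωL).
Step 3 — Numerator jωL = j·165.9; denominator R + jωL = 185 + j165.9.
Step 4 — H = 0.4457 + j0.497.
Step 5 — Magnitude: |H| = 0.6676 (-3.5 dB); phase: φ = 48.1°.

|H| = 0.6676 (-3.5 dB), φ = 48.1°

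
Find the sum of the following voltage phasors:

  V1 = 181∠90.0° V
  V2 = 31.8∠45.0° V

Step 1 — Convert each phasor to rectangular form:
  V1 = 181·(cos(90.0°) + j·sin(90.0°)) = 0 + j181 V
  V2 = 31.8·(cos(45.0°) + j·sin(45.0°)) = 22.49 + j22.49 V
Step 2 — Sum components: V_total = 22.49 + j203.5 V.
Step 3 — Convert to polar: |V_total| = 204.7 V, ∠V_total = 83.7°.

V_total = 204.7∠83.7° V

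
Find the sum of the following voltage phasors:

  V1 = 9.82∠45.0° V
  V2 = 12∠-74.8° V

Step 1 — Convert each phasor to rectangular form:
  V1 = 9.82·(cos(45.0°) + j·sin(45.0°)) = 6.944 + j6.944 V
  V2 = 12·(cos(-74.8°) + j·sin(-74.8°)) = 3.146 - j11.58 V
Step 2 — Sum components: V_total = 10.09 - j4.636 V.
Step 3 — Convert to polar: |V_total| = 11.1 V, ∠V_total = -24.7°.

V_total = 11.1∠-24.7° V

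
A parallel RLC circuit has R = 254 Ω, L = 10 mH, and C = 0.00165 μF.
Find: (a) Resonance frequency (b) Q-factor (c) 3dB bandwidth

Step 1 — Resonance: ω₀ = 1/√(LC) = 1/√(0.01·1.65e-09) = 2.462e+05 rad/s.
Step 2 — f₀ = ω₀/(2π) = 3.918e+04 Hz.
Step 3 — Parallel Q: Q = R/(ω₀L) = 254/(2.462e+05·0.01) = 0.1032.
Step 4 — Bandwidth: Δω = ω₀/Q = 2.386e+06 rad/s; BW = Δω/(2π) = 3.798e+05 Hz.

(a) f₀ = 3.918e+04 Hz  (b) Q = 0.1032  (c) BW = 3.798e+05 Hz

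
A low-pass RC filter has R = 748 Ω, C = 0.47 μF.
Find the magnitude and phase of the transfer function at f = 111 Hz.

Step 1 — Angular frequency: ω = 2π·111 = 697.4 rad/s.
Step 2 — Transfer function: H(jω) = 1/(1 + jωRC).
Step 3 — Denominator: 1 + jωRC = 1 + j·697.4·748·4.7e-07 = 1 + j0.2452.
Step 4 — H = 0.9433 - j0.2313.
Step 5 — Magnitude: |H| = 0.9712 (-0.3 dB); phase: φ = -13.8°.

|H| = 0.9712 (-0.3 dB), φ = -13.8°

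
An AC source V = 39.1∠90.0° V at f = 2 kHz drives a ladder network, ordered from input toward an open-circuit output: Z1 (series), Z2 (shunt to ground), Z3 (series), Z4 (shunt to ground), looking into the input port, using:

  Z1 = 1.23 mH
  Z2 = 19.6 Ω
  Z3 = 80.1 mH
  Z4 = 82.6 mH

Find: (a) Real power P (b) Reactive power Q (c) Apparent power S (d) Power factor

Step 1 — Angular frequency: ω = 2π·f = 2π·2000 = 1.257e+04 rad/s.
Step 2 — Component impedances:
  Z1: Z = jωL = j·1.257e+04·0.00123 = 0 + j15.46 Ω
  Z2: Z = R = 19.6 Ω
  Z3: Z = jωL = j·1.257e+04·0.0801 = 0 + j1007 Ω
  Z4: Z = jωL = j·1.257e+04·0.0826 = 0 + j1038 Ω
Step 3 — Ladder network (open output): work backward from the far end, alternating series and parallel combinations. Z_in = 19.6 + j15.64 Ω = 25.08∠38.6° Ω.
Step 4 — Source phasor: V = 39.1∠90.0° V = 0 + j39.1 V.
Step 5 — Current: I = V / Z = 0.9727 + j1.219 A = 1.559∠51.4° A.
Step 6 — Complex power: S = V·I* = 47.65 + j38.03 VA.
Step 7 — Real power: P = Re(S) = 47.65 W.
Step 8 — Reactive power: Q = Im(S) = 38.03 VAR.
Step 9 — Apparent power: |S| = 60.97 VA.
Step 10 — Power factor: PF = P/|S| = 0.7815 (lagging).

(a) P = 47.65 W  (b) Q = 38.03 VAR  (c) S = 60.97 VA  (d) PF = 0.7815 (lagging)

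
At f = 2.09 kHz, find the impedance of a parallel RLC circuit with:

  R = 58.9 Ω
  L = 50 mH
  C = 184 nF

Step 1 — Angular frequency: ω = 2π·f = 2π·2090 = 1.313e+04 rad/s.
Step 2 — Component impedances:
  R: Z = R = 58.9 Ω
  L: Z = jωL = j·1.313e+04·0.05 = 0 + j656.6 Ω
  C: Z = 1/(jωC) = -j/(ω·C) = 0 - j413.9 Ω
Step 3 — Parallel combination: 1/Z_total = 1/R + 1/L + 1/C; Z_total = 58.74 - j3.09 Ω = 58.82∠-3.0° Ω.

Z = 58.74 - j3.09 Ω = 58.82∠-3.0° Ω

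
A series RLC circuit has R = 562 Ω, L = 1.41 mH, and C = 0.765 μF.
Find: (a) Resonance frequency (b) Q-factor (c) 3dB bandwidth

Step 1 — Resonance condition Im(Z)=0 gives ω₀ = 1/√(LC).
Step 2 — ω₀ = 1/√(0.00141·7.65e-07) = 3.045e+04 rad/s.
Step 3 — f₀ = ω₀/(2π) = 4846 Hz.
Step 4 — Series Q: Q = ω₀L/R = 3.045e+04·0.00141/562 = 0.07639.
Step 5 — 3dB bandwidth: Δω = ω₀/Q = 3.986e+05 rad/s; BW = Δω/(2π) = 6.344e+04 Hz.

(a) f₀ = 4846 Hz  (b) Q = 0.07639  (c) BW = 6.344e+04 Hz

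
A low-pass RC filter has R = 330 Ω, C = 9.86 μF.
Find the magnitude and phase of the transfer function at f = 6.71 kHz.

Step 1 — Angular frequency: ω = 2π·6710 = 4.216e+04 rad/s.
Step 2 — Transfer function: H(jω) = 1/(1 + jωRC).
Step 3 — Denominator: 1 + jωRC = 1 + j·4.216e+04·330·9.86e-06 = 1 + j137.2.
Step 4 — H = 5.314e-05 - j0.007289.
Step 5 — Magnitude: |H| = 0.007289 (-42.7 dB); phase: φ = -89.6°.

|H| = 0.007289 (-42.7 dB), φ = -89.6°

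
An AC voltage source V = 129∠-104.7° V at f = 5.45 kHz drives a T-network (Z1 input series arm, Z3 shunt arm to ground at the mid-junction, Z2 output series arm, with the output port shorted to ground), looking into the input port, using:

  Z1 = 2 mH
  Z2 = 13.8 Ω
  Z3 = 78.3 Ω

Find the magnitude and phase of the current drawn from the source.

Step 1 — Angular frequency: ω = 2π·f = 2π·5450 = 3.424e+04 rad/s.
Step 2 — Component impedances:
  Z1: Z = jωL = j·3.424e+04·0.002 = 0 + j68.49 Ω
  Z2: Z = R = 13.8 Ω
  Z3: Z = R = 78.3 Ω
Step 3 — With the output port shorted to ground, the output series arm Z2 runs from the junction to ground; the shunt arm Z3 also runs from the junction to ground. They appear in parallel: Z3 || Z2 = 11.73 Ω.
Step 4 — Series with input arm Z1: Z_in = Z1 + (Z3 || Z2) = 11.73 + j68.49 Ω = 69.48∠80.3° Ω.
Step 5 — Source phasor: V = 129∠-104.7° V = -32.73 - j124.8 V.
Step 6 — Ohm's law: I = V / Z_total = (-32.73 - j124.8) / (11.73 + j68.49) = -1.85 + j0.1611 A.
Step 7 — Convert to polar: |I| = 1.857 A, ∠I = 175.0°.

I = 1.857∠175.0° A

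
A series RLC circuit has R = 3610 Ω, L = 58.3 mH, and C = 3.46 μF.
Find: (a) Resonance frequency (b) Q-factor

Step 1 — Resonance condition Im(Z)=0 gives ω₀ = 1/√(LC).
Step 2 — ω₀ = 1/√(0.0583·3.46e-06) = 2227 rad/s.
Step 3 — f₀ = ω₀/(2π) = 354.4 Hz.
Step 4 — Series Q: Q = ω₀L/R = 2227·0.0583/3610 = 0.03596.

(a) f₀ = 354.4 Hz  (b) Q = 0.03596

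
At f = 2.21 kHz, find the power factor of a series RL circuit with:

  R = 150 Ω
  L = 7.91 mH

Step 1 — Angular frequency: ω = 2π·f = 2π·2210 = 1.389e+04 rad/s.
Step 2 — Component impedances:
  R: Z = R = 150 Ω
  L: Z = jωL = j·1.389e+04·0.00791 = 0 + j109.8 Ω
Step 3 — Series combination: Z_total = R + L = 150 + j109.8 Ω = 185.9∠36.2° Ω.
Step 4 — Power factor: PF = cos(φ) = Re(Z)/|Z| = 150/185.91 = 0.8068.
Step 5 — Type: Im(Z) = 109.8 ⇒ lagging (phase φ = 36.2°).

PF = 0.8068 (lagging, φ = 36.2°)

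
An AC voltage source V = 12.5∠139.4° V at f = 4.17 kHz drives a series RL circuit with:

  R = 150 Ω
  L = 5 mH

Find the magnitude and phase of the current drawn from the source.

Step 1 — Angular frequency: ω = 2π·f = 2π·4170 = 2.62e+04 rad/s.
Step 2 — Component impedances:
  R: Z = R = 150 Ω
  L: Z = jωL = j·2.62e+04·0.005 = 0 + j131 Ω
Step 3 — Series combination: Z_total = R + L = 150 + j131 Ω = 199.2∠41.1° Ω.
Step 4 — Source phasor: V = 12.5∠139.4° V = -9.491 + j8.135 V.
Step 5 — Ohm's law: I = V / Z_total = (-9.491 + j8.135) / (150 + j131) = -0.009025 + j0.06211 A.
Step 6 — Convert to polar: |I| = 0.06277 A, ∠I = 98.3°.

I = 0.06277∠98.3° A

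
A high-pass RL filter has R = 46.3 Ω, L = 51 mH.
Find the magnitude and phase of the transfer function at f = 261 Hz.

Step 1 — Angular frequency: ω = 2π·261 = 1640 rad/s.
Step 2 — Transfer function: H(jω) = jωL/(R + jωL).
Step 3 — Numerator jωL = j·83.64; denominator R + jωL = 46.3 + j83.64.
Step 4 — H = 0.7654 + j0.4237.
Step 5 — Magnitude: |H| = 0.8749 (-1.2 dB); phase: φ = 29.0°.

|H| = 0.8749 (-1.2 dB), φ = 29.0°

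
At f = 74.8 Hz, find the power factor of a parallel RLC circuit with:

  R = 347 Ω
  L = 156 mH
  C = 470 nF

Step 1 — Angular frequency: ω = 2π·f = 2π·74.8 = 470 rad/s.
Step 2 — Component impedances:
  R: Z = R = 347 Ω
  L: Z = jωL = j·470·0.156 = 0 + j73.32 Ω
  C: Z = 1/(jωC) = -j/(ω·C) = 0 - j4527 Ω
Step 3 — Parallel combination: 1/Z_total = 1/R + 1/L + 1/C; Z_total = 15.3 + j71.24 Ω = 72.86∠77.9° Ω.
Step 4 — Power factor: PF = cos(φ) = Re(Z)/|Z| = 15.3/72.86 = 0.21.
Step 5 — Type: Im(Z) = 71.24 ⇒ lagging (phase φ = 77.9°).

PF = 0.21 (lagging, φ = 77.9°)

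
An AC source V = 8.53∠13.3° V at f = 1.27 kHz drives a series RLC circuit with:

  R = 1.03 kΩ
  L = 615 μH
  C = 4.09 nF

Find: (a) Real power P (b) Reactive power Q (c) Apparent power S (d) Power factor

Step 1 — Angular frequency: ω = 2π·f = 2π·1270 = 7980 rad/s.
Step 2 — Component impedances:
  R: Z = R = 1030 Ω
  L: Z = jωL = j·7980·0.000615 = 0 + j4.907 Ω
  C: Z = 1/(jωC) = -j/(ω·C) = 0 - j3.064e+04 Ω
Step 3 — Series combination: Z_total = R + L + C = 1030 - j3.064e+04 Ω = 3.065e+04∠-88.1° Ω.
Step 4 — Source phasor: V = 8.53∠13.3° V = 8.301 + j1.962 V.
Step 5 — Current: I = V / Z = -5.488e-05 + j0.0002728 A = 0.0002783∠101.4° A.
Step 6 — Complex power: S = V·I* = 7.976e-05 - j0.002372 VA.
Step 7 — Real power: P = Re(S) = 7.976e-05 W.
Step 8 — Reactive power: Q = Im(S) = -0.002372 VAR.
Step 9 — Apparent power: |S| = 0.002374 VA.
Step 10 — Power factor: PF = P/|S| = 0.0336 (leading).

(a) P = 7.976e-05 W  (b) Q = -0.002372 VAR  (c) S = 0.002374 VA  (d) PF = 0.0336 (leading)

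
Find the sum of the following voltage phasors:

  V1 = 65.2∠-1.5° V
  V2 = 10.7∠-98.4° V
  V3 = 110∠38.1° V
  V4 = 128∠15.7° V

Step 1 — Convert each phasor to rectangular form:
  V1 = 65.2·(cos(-1.5°) + j·sin(-1.5°)) = 65.18 - j1.707 V
  V2 = 10.7·(cos(-98.4°) + j·sin(-98.4°)) = -1.563 - j10.59 V
  V3 = 110·(cos(38.1°) + j·sin(38.1°)) = 86.56 + j67.87 V
  V4 = 128·(cos(15.7°) + j·sin(15.7°)) = 123.2 + j34.64 V
Step 2 — Sum components: V_total = 273.4 + j90.22 V.
Step 3 — Convert to polar: |V_total| = 287.9 V, ∠V_total = 18.3°.

V_total = 287.9∠18.3° V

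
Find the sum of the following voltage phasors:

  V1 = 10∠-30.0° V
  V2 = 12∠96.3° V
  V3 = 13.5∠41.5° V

Step 1 — Convert each phasor to rectangular form:
  V1 = 10·(cos(-30.0°) + j·sin(-30.0°)) = 8.66 - j5 V
  V2 = 12·(cos(96.3°) + j·sin(96.3°)) = -1.317 + j11.93 V
  V3 = 13.5·(cos(41.5°) + j·sin(41.5°)) = 10.11 + j8.945 V
Step 2 — Sum components: V_total = 17.45 + j15.87 V.
Step 3 — Convert to polar: |V_total| = 23.59 V, ∠V_total = 42.3°.

V_total = 23.59∠42.3° V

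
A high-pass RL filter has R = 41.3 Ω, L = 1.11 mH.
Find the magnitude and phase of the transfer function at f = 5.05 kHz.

Step 1 — Angular frequency: ω = 2π·5050 = 3.173e+04 rad/s.
Step 2 — Transfer function: H(jω) = jωL/(R + jωL).
Step 3 — Numerator jωL = j·35.22; denominator R + jωL = 41.3 + j35.22.
Step 4 — H = 0.421 + j0.4937.
Step 5 — Magnitude: |H| = 0.6489 (-3.8 dB); phase: φ = 49.5°.

|H| = 0.6489 (-3.8 dB), φ = 49.5°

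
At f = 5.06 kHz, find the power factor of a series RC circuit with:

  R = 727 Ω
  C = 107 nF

Step 1 — Angular frequency: ω = 2π·f = 2π·5060 = 3.179e+04 rad/s.
Step 2 — Component impedances:
  R: Z = R = 727 Ω
  C: Z = 1/(jωC) = -j/(ω·C) = 0 - j294 Ω
Step 3 — Series combination: Z_total = R + C = 727 - j294 Ω = 784.2∠-22.0° Ω.
Step 4 — Power factor: PF = cos(φ) = Re(Z)/|Z| = 727/784.2 = 0.9271.
Step 5 — Type: Im(Z) = -294 ⇒ leading (phase φ = -22.0°).

PF = 0.9271 (leading, φ = -22.0°)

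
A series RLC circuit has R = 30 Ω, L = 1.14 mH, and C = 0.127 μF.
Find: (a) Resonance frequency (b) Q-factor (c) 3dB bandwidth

Step 1 — Resonance: ω₀ = 1/√(LC) = 1/√(0.00114·1.27e-07) = 8.311e+04 rad/s.
Step 2 — f₀ = ω₀/(2π) = 1.323e+04 Hz.
Step 3 — Series Q: Q = ω₀L/R = 8.311e+04·0.00114/30 = 3.158.
Step 4 — Bandwidth: Δω = ω₀/Q = 2.632e+04 rad/s; BW = Δω/(2π) = 4188 Hz.

(a) f₀ = 1.323e+04 Hz  (b) Q = 3.158  (c) BW = 4188 Hz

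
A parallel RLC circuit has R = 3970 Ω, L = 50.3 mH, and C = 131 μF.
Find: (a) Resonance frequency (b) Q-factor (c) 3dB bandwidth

Step 1 — Resonance: ω₀ = 1/√(LC) = 1/√(0.0503·0.000131) = 389.6 rad/s.
Step 2 — f₀ = ω₀/(2π) = 62 Hz.
Step 3 — Parallel Q: Q = R/(ω₀L) = 3970/(389.6·0.0503) = 202.6.
Step 4 — Bandwidth: Δω = ω₀/Q = 1.923 rad/s; BW = Δω/(2π) = 0.306 Hz.

(a) f₀ = 62 Hz  (b) Q = 202.6  (c) BW = 0.306 Hz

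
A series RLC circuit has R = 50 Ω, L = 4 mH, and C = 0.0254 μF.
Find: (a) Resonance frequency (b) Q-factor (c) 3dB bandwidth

Step 1 — Resonance: ω₀ = 1/√(LC) = 1/√(0.004·2.54e-08) = 9.921e+04 rad/s.
Step 2 — f₀ = ω₀/(2π) = 1.579e+04 Hz.
Step 3 — Series Q: Q = ω₀L/R = 9.921e+04·0.004/50 = 7.937.
Step 4 — Bandwidth: Δω = ω₀/Q = 1.25e+04 rad/s; BW = Δω/(2π) = 1989 Hz.

(a) f₀ = 1.579e+04 Hz  (b) Q = 7.937  (c) BW = 1989 Hz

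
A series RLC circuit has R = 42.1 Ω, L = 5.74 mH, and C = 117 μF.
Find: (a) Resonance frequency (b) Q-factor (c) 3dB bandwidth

Step 1 — Resonance: ω₀ = 1/√(LC) = 1/√(0.00574·0.000117) = 1220 rad/s.
Step 2 — f₀ = ω₀/(2π) = 194.2 Hz.
Step 3 — Series Q: Q = ω₀L/R = 1220·0.00574/42.1 = 0.1664.
Step 4 — Bandwidth: Δω = ω₀/Q = 7334 rad/s; BW = Δω/(2π) = 1167 Hz.

(a) f₀ = 194.2 Hz  (b) Q = 0.1664  (c) BW = 1167 Hz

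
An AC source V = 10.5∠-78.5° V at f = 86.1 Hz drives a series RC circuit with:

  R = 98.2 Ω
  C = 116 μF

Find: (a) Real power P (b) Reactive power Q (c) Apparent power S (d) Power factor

Step 1 — Angular frequency: ω = 2π·f = 2π·86.1 = 541 rad/s.
Step 2 — Component impedances:
  R: Z = R = 98.2 Ω
  C: Z = 1/(jωC) = -j/(ω·C) = 0 - j15.94 Ω
Step 3 — Series combination: Z_total = R + C = 98.2 - j15.94 Ω = 99.48∠-9.2° Ω.
Step 4 — Source phasor: V = 10.5∠-78.5° V = 2.093 - j10.29 V.
Step 5 — Current: I = V / Z = 0.03734 - j0.09872 A = 0.1055∠-69.3° A.
Step 6 — Complex power: S = V·I* = 1.094 - j0.1775 VA.
Step 7 — Real power: P = Re(S) = 1.094 W.
Step 8 — Reactive power: Q = Im(S) = -0.1775 VAR.
Step 9 — Apparent power: |S| = 1.108 VA.
Step 10 — Power factor: PF = P/|S| = 0.9871 (leading).

(a) P = 1.094 W  (b) Q = -0.1775 VAR  (c) S = 1.108 VA  (d) PF = 0.9871 (leading)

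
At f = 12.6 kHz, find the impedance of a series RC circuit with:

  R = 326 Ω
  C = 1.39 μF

Step 1 — Angular frequency: ω = 2π·f = 2π·1.26e+04 = 7.917e+04 rad/s.
Step 2 — Component impedances:
  R: Z = R = 326 Ω
  C: Z = 1/(jωC) = -j/(ω·C) = 0 - j9.087 Ω
Step 3 — Series combination: Z_total = R + C = 326 - j9.087 Ω = 326.1∠-1.6° Ω.

Z = 326 - j9.087 Ω = 326.1∠-1.6° Ω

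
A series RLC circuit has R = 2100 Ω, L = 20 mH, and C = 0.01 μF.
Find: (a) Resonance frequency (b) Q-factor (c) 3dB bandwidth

Step 1 — Resonance condition Im(Z)=0 gives ω₀ = 1/√(LC).
Step 2 — ω₀ = 1/√(0.02·1e-08) = 7.071e+04 rad/s.
Step 3 — f₀ = ω₀/(2π) = 1.125e+04 Hz.
Step 4 — Series Q: Q = ω₀L/R = 7.071e+04·0.02/2100 = 0.6734.
Step 5 — 3dB bandwidth: Δω = ω₀/Q = 1.05e+05 rad/s; BW = Δω/(2π) = 1.671e+04 Hz.

(a) f₀ = 1.125e+04 Hz  (b) Q = 0.6734  (c) BW = 1.671e+04 Hz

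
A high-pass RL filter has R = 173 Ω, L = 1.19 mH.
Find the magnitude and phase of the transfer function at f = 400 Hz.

Step 1 — Angular frequency: ω = 2π·400 = 2513 rad/s.
Step 2 — Transfer function: H(jω) = jωL/(R + jωL).
Step 3 — Numerator jωL = j·2.991; denominator R + jωL = 173 + j2.991.
Step 4 — H = 0.0002988 + j0.01728.
Step 5 — Magnitude: |H| = 0.01729 (-35.2 dB); phase: φ = 89.0°.

|H| = 0.01729 (-35.2 dB), φ = 89.0°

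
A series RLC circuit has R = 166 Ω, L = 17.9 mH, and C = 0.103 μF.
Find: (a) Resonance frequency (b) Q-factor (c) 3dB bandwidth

Step 1 — Resonance condition Im(Z)=0 gives ω₀ = 1/√(LC).
Step 2 — ω₀ = 1/√(0.0179·1.03e-07) = 2.329e+04 rad/s.
Step 3 — f₀ = ω₀/(2π) = 3707 Hz.
Step 4 — Series Q: Q = ω₀L/R = 2.329e+04·0.0179/166 = 2.511.
Step 5 — 3dB bandwidth: Δω = ω₀/Q = 9274 rad/s; BW = Δω/(2π) = 1476 Hz.

(a) f₀ = 3707 Hz  (b) Q = 2.511  (c) BW = 1476 Hz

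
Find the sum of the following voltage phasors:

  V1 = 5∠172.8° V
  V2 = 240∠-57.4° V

Step 1 — Convert each phasor to rectangular form:
  V1 = 5·(cos(172.8°) + j·sin(172.8°)) = -4.961 + j0.6267 V
  V2 = 240·(cos(-57.4°) + j·sin(-57.4°)) = 129.3 - j202.2 V
Step 2 — Sum components: V_total = 124.3 - j201.6 V.
Step 3 — Convert to polar: |V_total| = 236.8 V, ∠V_total = -58.3°.

V_total = 236.8∠-58.3° V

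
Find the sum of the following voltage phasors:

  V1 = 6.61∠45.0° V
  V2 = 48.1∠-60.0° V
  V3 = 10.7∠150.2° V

Step 1 — Convert each phasor to rectangular form:
  V1 = 6.61·(cos(45.0°) + j·sin(45.0°)) = 4.674 + j4.674 V
  V2 = 48.1·(cos(-60.0°) + j·sin(-60.0°)) = 24.05 - j41.66 V
  V3 = 10.7·(cos(150.2°) + j·sin(150.2°)) = -9.285 + j5.318 V
Step 2 — Sum components: V_total = 19.44 - j31.66 V.
Step 3 — Convert to polar: |V_total| = 37.15 V, ∠V_total = -58.5°.

V_total = 37.15∠-58.5° V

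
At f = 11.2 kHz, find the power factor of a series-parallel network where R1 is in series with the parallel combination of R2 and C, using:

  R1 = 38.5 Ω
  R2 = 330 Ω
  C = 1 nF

Step 1 — Angular frequency: ω = 2π·f = 2π·1.12e+04 = 7.037e+04 rad/s.
Step 2 — Component impedances:
  R1: Z = R = 38.5 Ω
  R2: Z = R = 330 Ω
  C: Z = 1/(jωC) = -j/(ω·C) = 0 - j1.421e+04 Ω
Step 3 — Parallel branch: R2 || C = 1/(1/R2 + 1/C) = 329.8 - j7.659 Ω.
Step 4 — Series with R1: Z_total = R1 + (R2 || C) = 368.3 - j7.659 Ω = 368.4∠-1.2° Ω.
Step 5 — Power factor: PF = cos(φ) = Re(Z)/|Z| = 368.32/368.4 = 0.9998.
Step 6 — Type: Im(Z) = -7.659 ⇒ leading (phase φ = -1.2°).

PF = 0.9998 (leading, φ = -1.2°)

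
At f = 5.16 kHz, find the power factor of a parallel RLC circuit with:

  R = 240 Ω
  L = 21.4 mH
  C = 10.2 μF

Step 1 — Angular frequency: ω = 2π·f = 2π·5160 = 3.242e+04 rad/s.
Step 2 — Component impedances:
  R: Z = R = 240 Ω
  L: Z = jωL = j·3.242e+04·0.0214 = 0 + j693.8 Ω
  C: Z = 1/(jωC) = -j/(ω·C) = 0 - j3.024 Ω
Step 3 — Parallel combination: 1/Z_total = 1/R + 1/L + 1/C; Z_total = 0.03843 - j3.037 Ω = 3.037∠-89.3° Ω.
Step 4 — Power factor: PF = cos(φ) = Re(Z)/|Z| = 0.03843/3.037 = 0.01265.
Step 5 — Type: Im(Z) = -3.037 ⇒ leading (phase φ = -89.3°).

PF = 0.01265 (leading, φ = -89.3°)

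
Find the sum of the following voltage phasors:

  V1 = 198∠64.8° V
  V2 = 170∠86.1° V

Step 1 — Convert each phasor to rectangular form:
  V1 = 198·(cos(64.8°) + j·sin(64.8°)) = 84.3 + j179.2 V
  V2 = 170·(cos(86.1°) + j·sin(86.1°)) = 11.56 + j169.6 V
Step 2 — Sum components: V_total = 95.87 + j348.8 V.
Step 3 — Convert to polar: |V_total| = 361.7 V, ∠V_total = 74.6°.

V_total = 361.7∠74.6° V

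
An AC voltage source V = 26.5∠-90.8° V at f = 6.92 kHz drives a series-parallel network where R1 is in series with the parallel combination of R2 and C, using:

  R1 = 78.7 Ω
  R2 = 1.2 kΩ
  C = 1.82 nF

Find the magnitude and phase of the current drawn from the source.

Step 1 — Angular frequency: ω = 2π·f = 2π·6920 = 4.348e+04 rad/s.
Step 2 — Component impedances:
  R1: Z = R = 78.7 Ω
  R2: Z = R = 1200 Ω
  C: Z = 1/(jωC) = -j/(ω·C) = 0 - j1.264e+04 Ω
Step 3 — Parallel branch: R2 || C = 1/(1/R2 + 1/C) = 1189 - j112.9 Ω.
Step 4 — Series with R1: Z_total = R1 + (R2 || C) = 1268 - j112.9 Ω = 1273∠-5.1° Ω.
Step 5 — Source phasor: V = 26.5∠-90.8° V = -0.37 - j26.5 V.
Step 6 — Ohm's law: I = V / Z_total = (-0.37 - j26.5) / (1268 - j112.9) = 0.001557 - j0.02076 A.
Step 7 — Convert to polar: |I| = 0.02082 A, ∠I = -85.7°.

I = 0.02082∠-85.7° A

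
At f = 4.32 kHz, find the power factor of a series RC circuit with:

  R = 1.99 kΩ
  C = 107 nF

Step 1 — Angular frequency: ω = 2π·f = 2π·4320 = 2.714e+04 rad/s.
Step 2 — Component impedances:
  R: Z = R = 1990 Ω
  C: Z = 1/(jωC) = -j/(ω·C) = 0 - j344.3 Ω
Step 3 — Series combination: Z_total = R + C = 1990 - j344.3 Ω = 2020∠-9.8° Ω.
Step 4 — Power factor: PF = cos(φ) = Re(Z)/|Z| = 1990/2019.57 = 0.9854.
Step 5 — Type: Im(Z) = -344.3 ⇒ leading (phase φ = -9.8°).

PF = 0.9854 (leading, φ = -9.8°)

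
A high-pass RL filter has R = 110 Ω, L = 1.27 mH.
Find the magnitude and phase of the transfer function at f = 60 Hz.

Step 1 — Angular frequency: ω = 2π·60 = 377 rad/s.
Step 2 — Transfer function: H(jω) = jωL/(R + jωL).
Step 3 — Numerator jωL = j·0.4788; denominator R + jωL = 110 + j0.4788.
Step 4 — H = 1.894e-05 + j0.004352.
Step 5 — Magnitude: |H| = 0.004352 (-47.2 dB); phase: φ = 89.8°.

|H| = 0.004352 (-47.2 dB), φ = 89.8°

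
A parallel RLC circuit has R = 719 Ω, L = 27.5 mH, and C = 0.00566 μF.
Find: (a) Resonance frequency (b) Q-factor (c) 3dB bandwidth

Step 1 — Resonance: ω₀ = 1/√(LC) = 1/√(0.0275·5.66e-09) = 8.015e+04 rad/s.
Step 2 — f₀ = ω₀/(2π) = 1.276e+04 Hz.
Step 3 — Parallel Q: Q = R/(ω₀L) = 719/(8.015e+04·0.0275) = 0.3262.
Step 4 — Bandwidth: Δω = ω₀/Q = 2.457e+05 rad/s; BW = Δω/(2π) = 3.911e+04 Hz.

(a) f₀ = 1.276e+04 Hz  (b) Q = 0.3262  (c) BW = 3.911e+04 Hz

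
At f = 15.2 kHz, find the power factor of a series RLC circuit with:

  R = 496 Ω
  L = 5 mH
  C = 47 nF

Step 1 — Angular frequency: ω = 2π·f = 2π·1.52e+04 = 9.55e+04 rad/s.
Step 2 — Component impedances:
  R: Z = R = 496 Ω
  L: Z = jωL = j·9.55e+04·0.005 = 0 + j477.5 Ω
  C: Z = 1/(jωC) = -j/(ω·C) = 0 - j222.8 Ω
Step 3 — Series combination: Z_total = R + L + C = 496 + j254.7 Ω = 557.6∠27.2° Ω.
Step 4 — Power factor: PF = cos(φ) = Re(Z)/|Z| = 496/557.6 = 0.8895.
Step 5 — Type: Im(Z) = 254.7 ⇒ lagging (phase φ = 27.2°).

PF = 0.8895 (lagging, φ = 27.2°)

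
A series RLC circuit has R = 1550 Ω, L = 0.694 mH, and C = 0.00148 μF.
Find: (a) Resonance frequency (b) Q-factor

Step 1 — Resonance condition Im(Z)=0 gives ω₀ = 1/√(LC).
Step 2 — ω₀ = 1/√(0.000694·1.48e-09) = 9.867e+05 rad/s.
Step 3 — f₀ = ω₀/(2π) = 1.57e+05 Hz.
Step 4 — Series Q: Q = ω₀L/R = 9.867e+05·0.000694/1550 = 0.4418.

(a) f₀ = 1.57e+05 Hz  (b) Q = 0.4418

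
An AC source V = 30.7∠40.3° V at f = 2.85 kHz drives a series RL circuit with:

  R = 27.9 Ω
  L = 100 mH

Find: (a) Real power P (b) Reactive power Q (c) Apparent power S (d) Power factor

Step 1 — Angular frequency: ω = 2π·f = 2π·2850 = 1.791e+04 rad/s.
Step 2 — Component impedances:
  R: Z = R = 27.9 Ω
  L: Z = jωL = j·1.791e+04·0.1 = 0 + j1791 Ω
Step 3 — Series combination: Z_total = R + L = 27.9 + j1791 Ω = 1791∠89.1° Ω.
Step 4 — Source phasor: V = 30.7∠40.3° V = 23.41 + j19.86 V.
Step 5 — Current: I = V / Z = 0.01129 - j0.0129 A = 0.01714∠-48.8° A.
Step 6 — Complex power: S = V·I* = 0.008198 + j0.5262 VA.
Step 7 — Real power: P = Re(S) = 0.008198 W.
Step 8 — Reactive power: Q = Im(S) = 0.5262 VAR.
Step 9 — Apparent power: |S| = 0.5263 VA.
Step 10 — Power factor: PF = P/|S| = 0.01558 (lagging).

(a) P = 0.008198 W  (b) Q = 0.5262 VAR  (c) S = 0.5263 VA  (d) PF = 0.01558 (lagging)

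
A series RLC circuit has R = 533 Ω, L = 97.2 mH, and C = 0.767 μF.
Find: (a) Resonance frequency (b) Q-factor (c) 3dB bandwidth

Step 1 — Resonance: ω₀ = 1/√(LC) = 1/√(0.0972·7.67e-07) = 3662 rad/s.
Step 2 — f₀ = ω₀/(2π) = 582.9 Hz.
Step 3 — Series Q: Q = ω₀L/R = 3662·0.0972/533 = 0.6679.
Step 4 — Bandwidth: Δω = ω₀/Q = 5484 rad/s; BW = Δω/(2π) = 872.7 Hz.

(a) f₀ = 582.9 Hz  (b) Q = 0.6679  (c) BW = 872.7 Hz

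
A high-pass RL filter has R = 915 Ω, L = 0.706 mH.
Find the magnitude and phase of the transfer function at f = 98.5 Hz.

Step 1 — Angular frequency: ω = 2π·98.5 = 618.9 rad/s.
Step 2 — Transfer function: H(jω) = jωL/(R + jωL).
Step 3 — Numerator jωL = j·0.4369; denominator R + jωL = 915 + j0.4369.
Step 4 — H = 2.28e-07 + j0.0004775.
Step 5 — Magnitude: |H| = 0.0004775 (-66.4 dB); phase: φ = 90.0°.

|H| = 0.0004775 (-66.4 dB), φ = 90.0°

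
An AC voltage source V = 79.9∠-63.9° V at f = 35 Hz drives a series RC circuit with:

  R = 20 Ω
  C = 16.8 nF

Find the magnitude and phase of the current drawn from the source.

Step 1 — Angular frequency: ω = 2π·f = 2π·35 = 219.9 rad/s.
Step 2 — Component impedances:
  R: Z = R = 20 Ω
  C: Z = 1/(jωC) = -j/(ω·C) = 0 - j2.707e+05 Ω
Step 3 — Series combination: Z_total = R + C = 20 - j2.707e+05 Ω = 2.707e+05∠-90.0° Ω.
Step 4 — Source phasor: V = 79.9∠-63.9° V = 35.15 - j71.75 V.
Step 5 — Ohm's law: I = V / Z_total = (35.15 - j71.75) / (20 - j2.707e+05) = 0.0002651 + j0.0001298 A.
Step 6 — Convert to polar: |I| = 0.0002952 A, ∠I = 26.1°.

I = 0.0002952∠26.1° A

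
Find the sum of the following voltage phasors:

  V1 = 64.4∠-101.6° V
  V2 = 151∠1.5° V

Step 1 — Convert each phasor to rectangular form:
  V1 = 64.4·(cos(-101.6°) + j·sin(-101.6°)) = -12.95 - j63.08 V
  V2 = 151·(cos(1.5°) + j·sin(1.5°)) = 150.9 + j3.953 V
Step 2 — Sum components: V_total = 138 - j59.13 V.
Step 3 — Convert to polar: |V_total| = 150.1 V, ∠V_total = -23.2°.

V_total = 150.1∠-23.2° V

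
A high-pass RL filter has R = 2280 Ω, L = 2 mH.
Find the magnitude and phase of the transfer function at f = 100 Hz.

Step 1 — Angular frequency: ω = 2π·100 = 628.3 rad/s.
Step 2 — Transfer function: H(jω) = jωL/(R + jωL).
Step 3 — Numerator jωL = j·1.257; denominator R + jωL = 2280 + j1.257.
Step 4 — H = 3.038e-07 + j0.0005512.
Step 5 — Magnitude: |H| = 0.0005512 (-65.2 dB); phase: φ = 90.0°.

|H| = 0.0005512 (-65.2 dB), φ = 90.0°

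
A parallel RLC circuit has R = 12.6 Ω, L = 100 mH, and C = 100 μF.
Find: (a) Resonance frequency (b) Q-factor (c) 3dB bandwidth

Step 1 — Resonance: ω₀ = 1/√(LC) = 1/√(0.1·0.0001) = 316.2 rad/s.
Step 2 — f₀ = ω₀/(2π) = 50.33 Hz.
Step 3 — Parallel Q: Q = R/(ω₀L) = 12.6/(316.2·0.1) = 0.3984.
Step 4 — Bandwidth: Δω = ω₀/Q = 793.7 rad/s; BW = Δω/(2π) = 126.3 Hz.

(a) f₀ = 50.33 Hz  (b) Q = 0.3984  (c) BW = 126.3 Hz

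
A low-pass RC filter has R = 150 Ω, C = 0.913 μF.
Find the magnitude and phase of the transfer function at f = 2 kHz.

Step 1 — Angular frequency: ω = 2π·2000 = 1.257e+04 rad/s.
Step 2 — Transfer function: H(jω) = 1/(1 + jωRC).
Step 3 — Denominator: 1 + jωRC = 1 + j·1.257e+04·150·9.13e-07 = 1 + j1.721.
Step 4 — H = 0.2524 - j0.4344.
Step 5 — Magnitude: |H| = 0.5024 (-6.0 dB); phase: φ = -59.8°.

|H| = 0.5024 (-6.0 dB), φ = -59.8°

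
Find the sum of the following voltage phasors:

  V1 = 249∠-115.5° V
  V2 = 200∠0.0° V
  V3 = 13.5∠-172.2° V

Step 1 — Convert each phasor to rectangular form:
  V1 = 249·(cos(-115.5°) + j·sin(-115.5°)) = -107.2 - j224.7 V
  V2 = 200·(cos(0.0°) + j·sin(0.0°)) = 200 V
  V3 = 13.5·(cos(-172.2°) + j·sin(-172.2°)) = -13.38 - j1.832 V
Step 2 — Sum components: V_total = 79.43 - j226.6 V.
Step 3 — Convert to polar: |V_total| = 240.1 V, ∠V_total = -70.7°.

V_total = 240.1∠-70.7° V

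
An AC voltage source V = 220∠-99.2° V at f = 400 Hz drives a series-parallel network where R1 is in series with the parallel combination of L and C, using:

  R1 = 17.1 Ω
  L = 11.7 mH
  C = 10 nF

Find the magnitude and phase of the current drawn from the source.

Step 1 — Angular frequency: ω = 2π·f = 2π·400 = 2513 rad/s.
Step 2 — Component impedances:
  R1: Z = R = 17.1 Ω
  L: Z = jωL = j·2513·0.0117 = 0 + j29.41 Ω
  C: Z = 1/(jωC) = -j/(ω·C) = 0 - j3.979e+04 Ω
Step 3 — Parallel branch: L || C = 1/(1/L + 1/C) = 0 + j29.43 Ω.
Step 4 — Series with R1: Z_total = R1 + (L || C) = 17.1 + j29.43 Ω = 34.03∠59.8° Ω.
Step 5 — Source phasor: V = 220∠-99.2° V = -35.17 - j217.2 V.
Step 6 — Ohm's law: I = V / Z_total = (-35.17 - j217.2) / (17.1 + j29.43) = -6.036 - j2.312 A.
Step 7 — Convert to polar: |I| = 6.464 A, ∠I = -159.0°.

I = 6.464∠-159.0° A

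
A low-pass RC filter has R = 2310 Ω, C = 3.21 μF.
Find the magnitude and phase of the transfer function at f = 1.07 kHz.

Step 1 — Angular frequency: ω = 2π·1070 = 6723 rad/s.
Step 2 — Transfer function: H(jω) = 1/(1 + jωRC).
Step 3 — Denominator: 1 + jωRC = 1 + j·6723·2310·3.21e-06 = 1 + j49.85.
Step 4 — H = 0.0004022 - j0.02005.
Step 5 — Magnitude: |H| = 0.02006 (-34.0 dB); phase: φ = -88.9°.

|H| = 0.02006 (-34.0 dB), φ = -88.9°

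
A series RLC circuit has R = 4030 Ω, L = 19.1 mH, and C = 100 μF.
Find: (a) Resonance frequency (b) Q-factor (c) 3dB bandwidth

Step 1 — Resonance: ω₀ = 1/√(LC) = 1/√(0.0191·0.0001) = 723.6 rad/s.
Step 2 — f₀ = ω₀/(2π) = 115.2 Hz.
Step 3 — Series Q: Q = ω₀L/R = 723.6·0.0191/4030 = 0.003429.
Step 4 — Bandwidth: Δω = ω₀/Q = 2.11e+05 rad/s; BW = Δω/(2π) = 3.358e+04 Hz.

(a) f₀ = 115.2 Hz  (b) Q = 0.003429  (c) BW = 3.358e+04 Hz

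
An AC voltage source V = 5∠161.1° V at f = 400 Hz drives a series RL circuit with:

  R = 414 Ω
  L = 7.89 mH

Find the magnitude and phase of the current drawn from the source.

Step 1 — Angular frequency: ω = 2π·f = 2π·400 = 2513 rad/s.
Step 2 — Component impedances:
  R: Z = R = 414 Ω
  L: Z = jωL = j·2513·0.00789 = 0 + j19.83 Ω
Step 3 — Series combination: Z_total = R + L = 414 + j19.83 Ω = 414.5∠2.7° Ω.
Step 4 — Source phasor: V = 5∠161.1° V = -4.73 + j1.62 V.
Step 5 — Ohm's law: I = V / Z_total = (-4.73 + j1.62) / (414 + j19.83) = -0.01121 + j0.004449 A.
Step 6 — Convert to polar: |I| = 0.01206 A, ∠I = 158.4°.

I = 0.01206∠158.4° A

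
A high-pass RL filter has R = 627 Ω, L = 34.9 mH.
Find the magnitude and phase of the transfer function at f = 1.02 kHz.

Step 1 — Angular frequency: ω = 2π·1020 = 6409 rad/s.
Step 2 — Transfer function: H(jω) = jωL/(R + jωL).
Step 3 — Numerator jωL = j·223.7; denominator R + jωL = 627 + j223.7.
Step 4 — H = 0.1129 + j0.3165.
Step 5 — Magnitude: |H| = 0.336 (-9.5 dB); phase: φ = 70.4°.

|H| = 0.336 (-9.5 dB), φ = 70.4°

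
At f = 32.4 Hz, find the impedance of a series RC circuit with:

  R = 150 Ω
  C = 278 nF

Step 1 — Angular frequency: ω = 2π·f = 2π·32.4 = 203.6 rad/s.
Step 2 — Component impedances:
  R: Z = R = 150 Ω
  C: Z = 1/(jωC) = -j/(ω·C) = 0 - j1.767e+04 Ω
Step 3 — Series combination: Z_total = R + C = 150 - j1.767e+04 Ω = 1.767e+04∠-89.5° Ω.

Z = 150 - j1.767e+04 Ω = 1.767e+04∠-89.5° Ω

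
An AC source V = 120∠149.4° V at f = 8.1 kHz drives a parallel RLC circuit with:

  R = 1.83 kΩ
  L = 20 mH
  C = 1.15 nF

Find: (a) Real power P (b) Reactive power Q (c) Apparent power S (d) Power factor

Step 1 — Angular frequency: ω = 2π·f = 2π·8100 = 5.089e+04 rad/s.
Step 2 — Component impedances:
  R: Z = R = 1830 Ω
  L: Z = jωL = j·5.089e+04·0.02 = 0 + j1018 Ω
  C: Z = 1/(jωC) = -j/(ω·C) = 0 - j1.709e+04 Ω
Step 3 — Parallel combination: 1/Z_total = 1/R + 1/L + 1/C; Z_total = 474.3 + j801.9 Ω = 931.6∠59.4° Ω.
Step 4 — Source phasor: V = 120∠149.4° V = -103.3 + j61.08 V.
Step 5 — Current: I = V / Z = -5.083e-06 + j0.1288 A = 0.1288∠90.0° A.
Step 6 — Complex power: S = V·I* = 7.869 + j13.3 VA.
Step 7 — Real power: P = Re(S) = 7.869 W.
Step 8 — Reactive power: Q = Im(S) = 13.3 VAR.
Step 9 — Apparent power: |S| = 15.46 VA.
Step 10 — Power factor: PF = P/|S| = 0.5091 (lagging).

(a) P = 7.869 W  (b) Q = 13.3 VAR  (c) S = 15.46 VA  (d) PF = 0.5091 (lagging)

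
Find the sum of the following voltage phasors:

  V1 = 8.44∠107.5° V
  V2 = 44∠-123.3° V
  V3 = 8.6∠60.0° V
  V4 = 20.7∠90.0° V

Step 1 — Convert each phasor to rectangular form:
  V1 = 8.44·(cos(107.5°) + j·sin(107.5°)) = -2.538 + j8.049 V
  V2 = 44·(cos(-123.3°) + j·sin(-123.3°)) = -24.16 - j36.78 V
  V3 = 8.6·(cos(60.0°) + j·sin(60.0°)) = 4.3 + j7.448 V
  V4 = 20.7·(cos(90.0°) + j·sin(90.0°)) = 0 + j20.7 V
Step 2 — Sum components: V_total = -22.39 - j0.5783 V.
Step 3 — Convert to polar: |V_total| = 22.4 V, ∠V_total = -178.5°.

V_total = 22.4∠-178.5° V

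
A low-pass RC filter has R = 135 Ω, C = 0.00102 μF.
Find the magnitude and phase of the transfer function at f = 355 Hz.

Step 1 — Angular frequency: ω = 2π·355 = 2231 rad/s.
Step 2 — Transfer function: H(jω) = 1/(1 + jωRC).
Step 3 — Denominator: 1 + jωRC = 1 + j·2231·135·1.02e-09 = 1 + j0.0003071.
Step 4 — H = 1 - j0.0003071.
Step 5 — Magnitude: |H| = 1 (-0.0 dB); phase: φ = -0.0°.

|H| = 1 (-0.0 dB), φ = -0.0°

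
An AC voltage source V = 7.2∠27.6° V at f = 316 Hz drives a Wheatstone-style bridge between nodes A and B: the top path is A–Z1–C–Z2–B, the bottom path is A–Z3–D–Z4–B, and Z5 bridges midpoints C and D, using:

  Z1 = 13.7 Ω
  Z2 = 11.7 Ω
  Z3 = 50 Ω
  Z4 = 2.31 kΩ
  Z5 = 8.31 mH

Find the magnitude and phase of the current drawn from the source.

Step 1 — Angular frequency: ω = 2π·f = 2π·316 = 1985 rad/s.
Step 2 — Component impedances:
  Z1: Z = R = 13.7 Ω
  Z2: Z = R = 11.7 Ω
  Z3: Z = R = 50 Ω
  Z4: Z = R = 2310 Ω
  Z5: Z = jωL = j·1985·0.00831 = 0 + j16.5 Ω
Step 3 — Bridge requires nodal analysis (the Z5 bridge couples midpoints C and D, so the two paths cannot be reduced to a simple series/parallel combination). Setting node B to ground and injecting 1 A at node A, the 3-node admittance system at A, C, D solves to V_A = Z_AB = 22.58 + j0.6797 Ω = 22.59∠1.7° Ω.
Step 4 — Source phasor: V = 7.2∠27.6° V = 6.381 + j3.336 V.
Step 5 — Ohm's law: I = V / Z_total = (6.381 + j3.336) / (22.58 + j0.6797) = 0.2868 + j0.1391 A.
Step 6 — Convert to polar: |I| = 0.3188 A, ∠I = 25.9°.

I = 0.3188∠25.9° A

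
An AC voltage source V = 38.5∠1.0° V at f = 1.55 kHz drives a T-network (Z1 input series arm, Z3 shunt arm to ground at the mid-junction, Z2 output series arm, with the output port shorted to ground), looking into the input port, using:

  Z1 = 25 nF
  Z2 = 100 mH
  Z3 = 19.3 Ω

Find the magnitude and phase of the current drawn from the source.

Step 1 — Angular frequency: ω = 2π·f = 2π·1550 = 9739 rad/s.
Step 2 — Component impedances:
  Z1: Z = 1/(jωC) = -j/(ω·C) = 0 - j4107 Ω
  Z2: Z = jωL = j·9739·0.1 = 0 + j973.9 Ω
  Z3: Z = R = 19.3 Ω
Step 3 — With the output port shorted to ground, the output series arm Z2 runs from the junction to ground; the shunt arm Z3 also runs from the junction to ground. They appear in parallel: Z3 || Z2 = 19.29 + j0.3823 Ω.
Step 4 — Series with input arm Z1: Z_in = Z1 + (Z3 || Z2) = 19.29 - j4107 Ω = 4107∠-89.7° Ω.
Step 5 — Source phasor: V = 38.5∠1.0° V = 38.49 + j0.6719 V.
Step 6 — Ohm's law: I = V / Z_total = (38.49 + j0.6719) / (19.29 - j4107) = -0.0001196 + j0.009374 A.
Step 7 — Convert to polar: |I| = 0.009374 A, ∠I = 90.7°.

I = 0.009374∠90.7° A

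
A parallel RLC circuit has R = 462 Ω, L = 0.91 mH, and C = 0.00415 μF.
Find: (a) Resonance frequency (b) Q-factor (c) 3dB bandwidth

Step 1 — Resonance: ω₀ = 1/√(LC) = 1/√(0.00091·4.15e-09) = 5.146e+05 rad/s.
Step 2 — f₀ = ω₀/(2π) = 8.19e+04 Hz.
Step 3 — Parallel Q: Q = R/(ω₀L) = 462/(5.146e+05·0.00091) = 0.9866.
Step 4 — Bandwidth: Δω = ω₀/Q = 5.216e+05 rad/s; BW = Δω/(2π) = 8.301e+04 Hz.

(a) f₀ = 8.19e+04 Hz  (b) Q = 0.9866  (c) BW = 8.301e+04 Hz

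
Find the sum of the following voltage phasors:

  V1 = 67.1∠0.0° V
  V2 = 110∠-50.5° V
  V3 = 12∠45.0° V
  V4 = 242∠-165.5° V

Step 1 — Convert each phasor to rectangular form:
  V1 = 67.1·(cos(0.0°) + j·sin(0.0°)) = 67.1 V
  V2 = 110·(cos(-50.5°) + j·sin(-50.5°)) = 69.97 - j84.88 V
  V3 = 12·(cos(45.0°) + j·sin(45.0°)) = 8.485 + j8.485 V
  V4 = 242·(cos(-165.5°) + j·sin(-165.5°)) = -234.3 - j60.59 V
Step 2 — Sum components: V_total = -88.74 - j137 V.
Step 3 — Convert to polar: |V_total| = 163.2 V, ∠V_total = -122.9°.

V_total = 163.2∠-122.9° V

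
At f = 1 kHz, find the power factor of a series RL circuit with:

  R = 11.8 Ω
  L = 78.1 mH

Step 1 — Angular frequency: ω = 2π·f = 2π·1000 = 6283 rad/s.
Step 2 — Component impedances:
  R: Z = R = 11.8 Ω
  L: Z = jωL = j·6283·0.0781 = 0 + j490.7 Ω
Step 3 — Series combination: Z_total = R + L = 11.8 + j490.7 Ω = 490.9∠88.6° Ω.
Step 4 — Power factor: PF = cos(φ) = Re(Z)/|Z| = 11.8/490.9 = 0.02404.
Step 5 — Type: Im(Z) = 490.7 ⇒ lagging (phase φ = 88.6°).

PF = 0.02404 (lagging, φ = 88.6°)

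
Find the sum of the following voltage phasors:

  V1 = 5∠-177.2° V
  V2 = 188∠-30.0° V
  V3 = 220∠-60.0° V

Step 1 — Convert each phasor to rectangular form:
  V1 = 5·(cos(-177.2°) + j·sin(-177.2°)) = -4.994 - j0.2442 V
  V2 = 188·(cos(-30.0°) + j·sin(-30.0°)) = 162.8 - j94 V
  V3 = 220·(cos(-60.0°) + j·sin(-60.0°)) = 110 - j190.5 V
Step 2 — Sum components: V_total = 267.8 - j284.8 V.
Step 3 — Convert to polar: |V_total| = 390.9 V, ∠V_total = -46.8°.

V_total = 390.9∠-46.8° V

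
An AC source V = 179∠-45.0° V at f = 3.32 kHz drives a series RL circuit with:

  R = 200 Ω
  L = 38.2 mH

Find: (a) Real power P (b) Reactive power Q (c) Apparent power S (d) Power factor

Step 1 — Angular frequency: ω = 2π·f = 2π·3320 = 2.086e+04 rad/s.
Step 2 — Component impedances:
  R: Z = R = 200 Ω
  L: Z = jωL = j·2.086e+04·0.0382 = 0 + j796.9 Ω
Step 3 — Series combination: Z_total = R + L = 200 + j796.9 Ω = 821.6∠75.9° Ω.
Step 4 — Source phasor: V = 179∠-45.0° V = 126.6 - j126.6 V.
Step 5 — Current: I = V / Z = -0.1119 - j0.1869 A = 0.2179∠-120.9° A.
Step 6 — Complex power: S = V·I* = 9.494 + j37.83 VA.
Step 7 — Real power: P = Re(S) = 9.494 W.
Step 8 — Reactive power: Q = Im(S) = 37.83 VAR.
Step 9 — Apparent power: |S| = 39 VA.
Step 10 — Power factor: PF = P/|S| = 0.2434 (lagging).

(a) P = 9.494 W  (b) Q = 37.83 VAR  (c) S = 39 VA  (d) PF = 0.2434 (lagging)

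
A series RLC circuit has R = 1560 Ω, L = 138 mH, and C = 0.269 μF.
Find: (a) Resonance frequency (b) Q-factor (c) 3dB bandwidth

Step 1 — Resonance condition Im(Z)=0 gives ω₀ = 1/√(LC).
Step 2 — ω₀ = 1/√(0.138·2.69e-07) = 5190 rad/s.
Step 3 — f₀ = ω₀/(2π) = 826 Hz.
Step 4 — Series Q: Q = ω₀L/R = 5190·0.138/1560 = 0.4591.
Step 5 — 3dB bandwidth: Δω = ω₀/Q = 1.13e+04 rad/s; BW = Δω/(2π) = 1799 Hz.

(a) f₀ = 826 Hz  (b) Q = 0.4591  (c) BW = 1799 Hz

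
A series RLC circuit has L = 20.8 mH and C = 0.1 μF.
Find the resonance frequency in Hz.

Step 1 — Resonance condition Im(Z)=0 gives ω₀ = 1/√(LC).
Step 2 — ω₀ = 1/√(0.0208·1e-07) = 2.193e+04 rad/s.
Step 3 — f₀ = ω₀/(2π) = 3490 Hz.

f₀ = 3490 Hz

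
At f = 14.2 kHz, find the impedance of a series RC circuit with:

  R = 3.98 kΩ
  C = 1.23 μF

Step 1 — Angular frequency: ω = 2π·f = 2π·1.42e+04 = 8.922e+04 rad/s.
Step 2 — Component impedances:
  R: Z = R = 3980 Ω
  C: Z = 1/(jωC) = -j/(ω·C) = 0 - j9.112 Ω
Step 3 — Series combination: Z_total = R + C = 3980 - j9.112 Ω = 3980∠-0.1° Ω.

Z = 3980 - j9.112 Ω = 3980∠-0.1° Ω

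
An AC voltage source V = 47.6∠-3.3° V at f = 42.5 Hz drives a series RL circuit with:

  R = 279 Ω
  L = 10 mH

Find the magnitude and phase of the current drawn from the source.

Step 1 — Angular frequency: ω = 2π·f = 2π·42.5 = 267 rad/s.
Step 2 — Component impedances:
  R: Z = R = 279 Ω
  L: Z = jωL = j·267·0.01 = 0 + j2.67 Ω
Step 3 — Series combination: Z_total = R + L = 279 + j2.67 Ω = 279∠0.5° Ω.
Step 4 — Source phasor: V = 47.6∠-3.3° V = 47.52 - j2.74 V.
Step 5 — Ohm's law: I = V / Z_total = (47.52 - j2.74) / (279 + j2.67) = 0.1702 - j0.01145 A.
Step 6 — Convert to polar: |I| = 0.1706 A, ∠I = -3.8°.

I = 0.1706∠-3.8° A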